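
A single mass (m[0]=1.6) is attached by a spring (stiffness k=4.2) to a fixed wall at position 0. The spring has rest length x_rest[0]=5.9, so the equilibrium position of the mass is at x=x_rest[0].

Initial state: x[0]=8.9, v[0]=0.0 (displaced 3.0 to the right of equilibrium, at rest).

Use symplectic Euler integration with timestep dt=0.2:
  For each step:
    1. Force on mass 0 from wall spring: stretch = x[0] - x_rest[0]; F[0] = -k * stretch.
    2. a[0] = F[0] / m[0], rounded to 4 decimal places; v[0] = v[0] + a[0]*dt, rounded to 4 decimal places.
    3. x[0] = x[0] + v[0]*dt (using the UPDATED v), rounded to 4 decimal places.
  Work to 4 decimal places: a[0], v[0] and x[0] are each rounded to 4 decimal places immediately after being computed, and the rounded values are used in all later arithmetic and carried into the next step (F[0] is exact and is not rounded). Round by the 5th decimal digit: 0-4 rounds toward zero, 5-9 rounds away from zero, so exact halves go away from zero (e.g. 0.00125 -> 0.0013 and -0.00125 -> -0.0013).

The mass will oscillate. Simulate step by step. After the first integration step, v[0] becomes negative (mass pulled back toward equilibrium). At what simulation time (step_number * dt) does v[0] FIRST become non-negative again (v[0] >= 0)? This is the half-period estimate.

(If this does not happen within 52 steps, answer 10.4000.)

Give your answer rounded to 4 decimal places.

Step 0: x=[8.9000] v=[0.0000]
Step 1: x=[8.5850] v=[-1.5750]
Step 2: x=[7.9881] v=[-2.9846]
Step 3: x=[7.1719] v=[-4.0809]
Step 4: x=[6.2222] v=[-4.7486]
Step 5: x=[5.2386] v=[-4.9178]
Step 6: x=[4.3245] v=[-4.5706]
Step 7: x=[3.5758] v=[-3.7435]
Step 8: x=[3.0711] v=[-2.5233]
Step 9: x=[2.8635] v=[-1.0381]
Step 10: x=[2.9747] v=[0.5561]
First v>=0 after going negative at step 10, time=2.0000

Answer: 2.0000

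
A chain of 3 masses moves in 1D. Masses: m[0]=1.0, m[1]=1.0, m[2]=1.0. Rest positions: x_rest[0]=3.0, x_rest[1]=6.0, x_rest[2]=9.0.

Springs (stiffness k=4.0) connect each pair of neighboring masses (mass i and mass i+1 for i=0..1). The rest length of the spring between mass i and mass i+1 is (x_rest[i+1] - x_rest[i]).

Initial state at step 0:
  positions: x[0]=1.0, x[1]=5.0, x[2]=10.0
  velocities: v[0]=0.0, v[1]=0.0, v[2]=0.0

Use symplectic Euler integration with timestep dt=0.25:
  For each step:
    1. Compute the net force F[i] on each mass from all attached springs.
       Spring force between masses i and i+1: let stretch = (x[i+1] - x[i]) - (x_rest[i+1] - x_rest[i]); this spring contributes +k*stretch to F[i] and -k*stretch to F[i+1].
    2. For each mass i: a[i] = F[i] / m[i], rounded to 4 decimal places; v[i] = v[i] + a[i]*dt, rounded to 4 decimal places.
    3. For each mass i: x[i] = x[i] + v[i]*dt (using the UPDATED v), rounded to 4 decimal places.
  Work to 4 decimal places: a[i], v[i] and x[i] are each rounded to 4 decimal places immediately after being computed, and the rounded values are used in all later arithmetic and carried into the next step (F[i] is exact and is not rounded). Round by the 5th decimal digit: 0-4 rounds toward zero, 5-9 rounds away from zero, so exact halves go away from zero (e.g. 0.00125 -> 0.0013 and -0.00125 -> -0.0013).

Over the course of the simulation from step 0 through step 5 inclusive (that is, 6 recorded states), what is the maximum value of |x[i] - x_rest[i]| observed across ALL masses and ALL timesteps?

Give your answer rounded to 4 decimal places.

Answer: 2.0761

Derivation:
Step 0: x=[1.0000 5.0000 10.0000] v=[0.0000 0.0000 0.0000]
Step 1: x=[1.2500 5.2500 9.5000] v=[1.0000 1.0000 -2.0000]
Step 2: x=[1.7500 5.5625 8.6875] v=[2.0000 1.2500 -3.2500]
Step 3: x=[2.4531 5.7031 7.8438] v=[2.8125 0.5625 -3.3750]
Step 4: x=[3.2187 5.5664 7.2149] v=[3.0625 -0.5468 -2.5157]
Step 5: x=[3.8213 5.2549 6.9239] v=[2.4102 -1.2460 -1.1642]
Max displacement = 2.0761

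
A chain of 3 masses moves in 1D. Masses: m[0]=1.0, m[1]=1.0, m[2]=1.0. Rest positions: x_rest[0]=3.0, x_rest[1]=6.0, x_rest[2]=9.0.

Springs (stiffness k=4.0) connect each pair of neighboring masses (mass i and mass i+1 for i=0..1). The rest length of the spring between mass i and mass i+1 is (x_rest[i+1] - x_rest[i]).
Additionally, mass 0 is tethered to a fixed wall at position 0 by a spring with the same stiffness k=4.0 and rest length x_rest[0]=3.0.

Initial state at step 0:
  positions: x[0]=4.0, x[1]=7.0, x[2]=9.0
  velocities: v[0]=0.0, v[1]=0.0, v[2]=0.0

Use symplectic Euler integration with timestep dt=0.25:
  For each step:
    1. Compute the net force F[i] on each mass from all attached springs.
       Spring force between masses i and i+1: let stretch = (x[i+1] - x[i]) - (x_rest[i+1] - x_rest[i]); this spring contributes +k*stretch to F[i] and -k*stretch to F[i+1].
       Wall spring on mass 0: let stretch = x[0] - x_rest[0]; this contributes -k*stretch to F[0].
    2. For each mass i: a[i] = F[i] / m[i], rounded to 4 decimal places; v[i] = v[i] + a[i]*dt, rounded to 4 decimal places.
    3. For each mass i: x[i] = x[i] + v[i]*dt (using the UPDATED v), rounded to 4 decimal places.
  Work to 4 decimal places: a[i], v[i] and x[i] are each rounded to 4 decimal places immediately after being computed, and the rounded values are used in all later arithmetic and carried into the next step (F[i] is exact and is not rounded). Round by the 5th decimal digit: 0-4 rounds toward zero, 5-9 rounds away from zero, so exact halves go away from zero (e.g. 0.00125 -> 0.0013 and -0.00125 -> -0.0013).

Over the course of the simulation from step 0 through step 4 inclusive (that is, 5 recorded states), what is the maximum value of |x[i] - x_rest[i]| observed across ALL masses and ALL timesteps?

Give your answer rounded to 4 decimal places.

Step 0: x=[4.0000 7.0000 9.0000] v=[0.0000 0.0000 0.0000]
Step 1: x=[3.7500 6.7500 9.2500] v=[-1.0000 -1.0000 1.0000]
Step 2: x=[3.3125 6.3750 9.6250] v=[-1.7500 -1.5000 1.5000]
Step 3: x=[2.8125 6.0469 9.9375] v=[-2.0000 -1.3125 1.2500]
Step 4: x=[2.4180 5.8828 10.0274] v=[-1.5781 -0.6563 0.3594]
Max displacement = 1.0274

Answer: 1.0274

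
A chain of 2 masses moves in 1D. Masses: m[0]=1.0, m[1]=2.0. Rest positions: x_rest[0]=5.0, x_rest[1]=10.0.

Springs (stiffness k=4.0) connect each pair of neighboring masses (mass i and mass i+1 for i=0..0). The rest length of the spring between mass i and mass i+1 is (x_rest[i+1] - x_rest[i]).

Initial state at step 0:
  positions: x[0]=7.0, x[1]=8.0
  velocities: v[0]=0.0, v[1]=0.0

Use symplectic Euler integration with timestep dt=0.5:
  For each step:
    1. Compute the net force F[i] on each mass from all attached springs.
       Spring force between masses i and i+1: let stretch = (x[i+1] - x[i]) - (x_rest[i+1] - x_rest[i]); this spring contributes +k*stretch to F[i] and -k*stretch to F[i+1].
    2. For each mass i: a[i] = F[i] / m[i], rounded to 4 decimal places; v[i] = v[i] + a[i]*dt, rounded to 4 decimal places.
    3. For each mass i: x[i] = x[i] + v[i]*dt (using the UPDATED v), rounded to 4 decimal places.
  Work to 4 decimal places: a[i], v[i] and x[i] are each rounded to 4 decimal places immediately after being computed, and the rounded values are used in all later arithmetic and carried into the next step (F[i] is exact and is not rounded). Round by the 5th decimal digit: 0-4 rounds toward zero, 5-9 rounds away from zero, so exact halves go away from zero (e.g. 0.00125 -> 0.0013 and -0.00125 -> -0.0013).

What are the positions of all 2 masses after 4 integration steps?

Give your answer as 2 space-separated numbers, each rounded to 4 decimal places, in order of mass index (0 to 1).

Step 0: x=[7.0000 8.0000] v=[0.0000 0.0000]
Step 1: x=[3.0000 10.0000] v=[-8.0000 4.0000]
Step 2: x=[1.0000 11.0000] v=[-4.0000 2.0000]
Step 3: x=[4.0000 9.5000] v=[6.0000 -3.0000]
Step 4: x=[7.5000 7.7500] v=[7.0000 -3.5000]

Answer: 7.5000 7.7500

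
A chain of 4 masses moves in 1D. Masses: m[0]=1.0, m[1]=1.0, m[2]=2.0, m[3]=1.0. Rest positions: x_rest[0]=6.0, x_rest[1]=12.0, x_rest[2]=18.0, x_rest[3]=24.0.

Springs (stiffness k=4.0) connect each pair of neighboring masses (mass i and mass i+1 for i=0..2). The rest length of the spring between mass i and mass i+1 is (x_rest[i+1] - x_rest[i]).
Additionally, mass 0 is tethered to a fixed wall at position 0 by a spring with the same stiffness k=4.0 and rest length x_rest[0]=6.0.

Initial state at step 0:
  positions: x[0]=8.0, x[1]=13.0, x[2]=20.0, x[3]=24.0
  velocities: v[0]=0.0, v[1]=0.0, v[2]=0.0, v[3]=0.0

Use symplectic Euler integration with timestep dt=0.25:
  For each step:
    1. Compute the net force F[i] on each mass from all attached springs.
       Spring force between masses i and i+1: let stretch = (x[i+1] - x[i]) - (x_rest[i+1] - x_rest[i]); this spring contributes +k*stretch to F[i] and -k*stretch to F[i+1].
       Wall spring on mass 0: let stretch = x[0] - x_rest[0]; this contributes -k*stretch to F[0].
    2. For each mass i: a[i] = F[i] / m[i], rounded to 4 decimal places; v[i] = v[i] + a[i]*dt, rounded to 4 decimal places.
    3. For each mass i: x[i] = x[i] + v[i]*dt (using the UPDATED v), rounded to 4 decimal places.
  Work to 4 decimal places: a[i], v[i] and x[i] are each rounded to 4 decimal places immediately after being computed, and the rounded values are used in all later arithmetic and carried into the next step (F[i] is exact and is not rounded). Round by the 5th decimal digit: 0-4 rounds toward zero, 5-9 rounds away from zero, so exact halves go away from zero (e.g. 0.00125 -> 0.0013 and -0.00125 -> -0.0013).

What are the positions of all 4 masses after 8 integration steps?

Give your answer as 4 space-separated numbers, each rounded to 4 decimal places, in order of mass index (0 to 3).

Step 0: x=[8.0000 13.0000 20.0000 24.0000] v=[0.0000 0.0000 0.0000 0.0000]
Step 1: x=[7.2500 13.5000 19.6250 24.5000] v=[-3.0000 2.0000 -1.5000 2.0000]
Step 2: x=[6.2500 13.9688 19.0938 25.2813] v=[-4.0000 1.8750 -2.1250 3.1250]
Step 3: x=[5.6172 13.7891 18.6954 26.0157] v=[-2.5312 -0.7188 -1.5938 2.9375]
Step 4: x=[5.6231 12.7930 18.5987 26.4200] v=[0.0235 -3.9844 -0.3868 1.6172]
Step 5: x=[6.0157 11.4559 18.7540 26.3690] v=[1.5703 -5.3486 0.6210 -0.2041]
Step 6: x=[6.2644 10.5832 18.9489 25.9142] v=[0.9948 -3.4907 0.7795 -1.8191]
Step 7: x=[6.0267 10.7223 18.9687 25.2181] v=[-0.9508 0.5562 0.0793 -2.7844]
Step 8: x=[5.4562 11.7491 18.7389 24.4597] v=[-2.2819 4.1070 -0.9192 -3.0338]

Answer: 5.4562 11.7491 18.7389 24.4597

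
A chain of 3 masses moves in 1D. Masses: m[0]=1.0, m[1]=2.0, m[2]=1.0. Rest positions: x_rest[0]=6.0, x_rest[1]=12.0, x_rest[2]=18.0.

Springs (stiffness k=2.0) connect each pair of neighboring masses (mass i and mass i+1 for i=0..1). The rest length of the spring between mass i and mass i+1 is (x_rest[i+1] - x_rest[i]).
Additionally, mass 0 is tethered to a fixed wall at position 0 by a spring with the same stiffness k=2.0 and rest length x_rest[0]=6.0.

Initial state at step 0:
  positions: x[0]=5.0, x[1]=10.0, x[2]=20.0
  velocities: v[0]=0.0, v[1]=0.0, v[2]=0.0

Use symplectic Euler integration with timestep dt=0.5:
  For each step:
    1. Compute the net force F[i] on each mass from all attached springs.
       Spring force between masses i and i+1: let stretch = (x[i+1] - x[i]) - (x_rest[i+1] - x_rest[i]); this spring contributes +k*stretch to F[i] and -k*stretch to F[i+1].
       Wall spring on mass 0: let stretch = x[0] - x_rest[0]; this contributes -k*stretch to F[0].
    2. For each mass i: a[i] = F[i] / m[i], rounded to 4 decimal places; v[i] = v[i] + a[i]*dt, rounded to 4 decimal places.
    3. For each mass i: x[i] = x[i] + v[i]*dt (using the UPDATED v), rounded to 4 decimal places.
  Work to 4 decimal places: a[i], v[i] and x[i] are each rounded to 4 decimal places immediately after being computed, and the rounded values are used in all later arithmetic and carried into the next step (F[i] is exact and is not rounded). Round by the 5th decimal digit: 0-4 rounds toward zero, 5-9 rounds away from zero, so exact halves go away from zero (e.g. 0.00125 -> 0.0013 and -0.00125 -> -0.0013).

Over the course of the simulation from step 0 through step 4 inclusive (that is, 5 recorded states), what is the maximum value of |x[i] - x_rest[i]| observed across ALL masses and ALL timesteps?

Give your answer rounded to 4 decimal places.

Step 0: x=[5.0000 10.0000 20.0000] v=[0.0000 0.0000 0.0000]
Step 1: x=[5.0000 11.2500 18.0000] v=[0.0000 2.5000 -4.0000]
Step 2: x=[5.6250 12.6250 15.6250] v=[1.2500 2.7500 -4.7500]
Step 3: x=[6.9375 13.0000 14.7500] v=[2.6250 0.7500 -1.7500]
Step 4: x=[7.8125 12.2969 16.0000] v=[1.7500 -1.4063 2.5000]
Max displacement = 3.2500

Answer: 3.2500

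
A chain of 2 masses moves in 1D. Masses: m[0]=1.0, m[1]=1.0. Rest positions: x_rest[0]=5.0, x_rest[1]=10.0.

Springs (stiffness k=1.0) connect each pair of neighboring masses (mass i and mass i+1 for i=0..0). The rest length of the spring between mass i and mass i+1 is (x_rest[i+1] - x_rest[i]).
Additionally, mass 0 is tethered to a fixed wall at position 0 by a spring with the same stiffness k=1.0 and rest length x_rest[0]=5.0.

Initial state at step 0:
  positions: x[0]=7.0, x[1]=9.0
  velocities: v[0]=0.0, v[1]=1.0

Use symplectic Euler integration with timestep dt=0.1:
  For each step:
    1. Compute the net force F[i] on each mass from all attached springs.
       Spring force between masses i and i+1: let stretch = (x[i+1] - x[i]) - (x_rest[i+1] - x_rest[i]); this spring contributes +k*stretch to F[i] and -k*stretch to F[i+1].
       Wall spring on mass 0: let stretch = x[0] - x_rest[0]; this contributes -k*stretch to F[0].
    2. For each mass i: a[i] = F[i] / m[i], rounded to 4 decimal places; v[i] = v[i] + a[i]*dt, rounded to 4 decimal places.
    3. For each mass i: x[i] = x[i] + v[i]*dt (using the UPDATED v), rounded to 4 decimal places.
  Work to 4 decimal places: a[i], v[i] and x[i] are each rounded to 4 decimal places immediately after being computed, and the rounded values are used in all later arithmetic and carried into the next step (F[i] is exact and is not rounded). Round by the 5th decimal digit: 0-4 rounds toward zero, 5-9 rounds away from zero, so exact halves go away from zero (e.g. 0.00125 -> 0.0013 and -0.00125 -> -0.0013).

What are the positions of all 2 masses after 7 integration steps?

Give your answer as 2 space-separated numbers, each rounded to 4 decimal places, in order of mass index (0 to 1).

Step 0: x=[7.0000 9.0000] v=[0.0000 1.0000]
Step 1: x=[6.9500 9.1300] v=[-0.5000 1.3000]
Step 2: x=[6.8523 9.2882] v=[-0.9770 1.5820]
Step 3: x=[6.7104 9.4720] v=[-1.4186 1.8384]
Step 4: x=[6.5291 9.6782] v=[-1.8135 2.0622]
Step 5: x=[6.3140 9.9029] v=[-2.1515 2.2473]
Step 6: x=[6.0716 10.1417] v=[-2.4240 2.3884]
Step 7: x=[5.8092 10.3898] v=[-2.6242 2.4814]

Answer: 5.8092 10.3898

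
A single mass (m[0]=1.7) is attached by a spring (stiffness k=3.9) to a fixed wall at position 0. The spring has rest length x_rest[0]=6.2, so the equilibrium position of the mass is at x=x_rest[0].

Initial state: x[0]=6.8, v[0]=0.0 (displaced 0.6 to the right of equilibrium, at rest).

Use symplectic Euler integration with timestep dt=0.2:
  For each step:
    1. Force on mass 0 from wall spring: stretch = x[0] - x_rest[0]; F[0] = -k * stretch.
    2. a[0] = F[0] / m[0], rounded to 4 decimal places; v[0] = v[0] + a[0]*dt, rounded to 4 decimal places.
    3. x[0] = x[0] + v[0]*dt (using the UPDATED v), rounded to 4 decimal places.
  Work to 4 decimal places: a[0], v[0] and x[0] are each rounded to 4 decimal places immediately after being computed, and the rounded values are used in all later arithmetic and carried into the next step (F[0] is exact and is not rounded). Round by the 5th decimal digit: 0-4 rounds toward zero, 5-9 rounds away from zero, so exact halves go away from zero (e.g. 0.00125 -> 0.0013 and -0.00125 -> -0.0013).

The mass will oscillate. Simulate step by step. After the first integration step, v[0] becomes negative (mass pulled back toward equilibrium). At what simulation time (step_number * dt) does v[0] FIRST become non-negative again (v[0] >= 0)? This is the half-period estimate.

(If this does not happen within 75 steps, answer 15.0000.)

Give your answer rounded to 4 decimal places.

Step 0: x=[6.8000] v=[0.0000]
Step 1: x=[6.7449] v=[-0.2753]
Step 2: x=[6.6398] v=[-0.5253]
Step 3: x=[6.4944] v=[-0.7271]
Step 4: x=[6.3220] v=[-0.8622]
Step 5: x=[6.1384] v=[-0.9182]
Step 6: x=[5.9604] v=[-0.8899]
Step 7: x=[5.8044] v=[-0.7800]
Step 8: x=[5.6847] v=[-0.5985]
Step 9: x=[5.6123] v=[-0.3621]
Step 10: x=[5.5938] v=[-0.0924]
Step 11: x=[5.6309] v=[0.1857]
First v>=0 after going negative at step 11, time=2.2000

Answer: 2.2000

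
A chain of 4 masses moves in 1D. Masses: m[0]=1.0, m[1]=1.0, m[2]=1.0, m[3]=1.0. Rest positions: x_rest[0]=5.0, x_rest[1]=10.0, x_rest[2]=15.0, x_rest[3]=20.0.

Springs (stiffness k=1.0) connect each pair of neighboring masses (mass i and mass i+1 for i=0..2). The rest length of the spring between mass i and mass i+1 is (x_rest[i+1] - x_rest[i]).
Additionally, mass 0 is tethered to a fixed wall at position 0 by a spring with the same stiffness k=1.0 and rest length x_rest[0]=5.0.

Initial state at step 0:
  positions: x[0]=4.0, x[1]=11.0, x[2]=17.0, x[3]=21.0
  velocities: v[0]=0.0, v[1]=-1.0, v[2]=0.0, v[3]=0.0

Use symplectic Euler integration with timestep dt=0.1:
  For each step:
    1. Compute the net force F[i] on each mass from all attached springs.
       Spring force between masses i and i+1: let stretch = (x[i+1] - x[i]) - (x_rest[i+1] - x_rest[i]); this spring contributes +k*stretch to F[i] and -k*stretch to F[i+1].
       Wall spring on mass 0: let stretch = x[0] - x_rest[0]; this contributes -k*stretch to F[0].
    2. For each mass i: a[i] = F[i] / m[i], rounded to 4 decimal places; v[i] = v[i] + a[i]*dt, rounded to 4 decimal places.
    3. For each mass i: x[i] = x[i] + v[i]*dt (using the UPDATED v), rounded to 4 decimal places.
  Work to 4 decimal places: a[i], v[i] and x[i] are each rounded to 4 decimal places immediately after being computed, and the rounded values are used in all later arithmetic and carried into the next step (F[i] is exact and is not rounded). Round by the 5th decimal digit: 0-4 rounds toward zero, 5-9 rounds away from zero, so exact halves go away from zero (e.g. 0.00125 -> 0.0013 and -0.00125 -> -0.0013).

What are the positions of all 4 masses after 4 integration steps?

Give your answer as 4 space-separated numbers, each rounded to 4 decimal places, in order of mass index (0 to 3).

Step 0: x=[4.0000 11.0000 17.0000 21.0000] v=[0.0000 -1.0000 0.0000 0.0000]
Step 1: x=[4.0300 10.8900 16.9800 21.0100] v=[0.3000 -1.1000 -0.2000 0.1000]
Step 2: x=[4.0883 10.7723 16.9394 21.0297] v=[0.5830 -1.1770 -0.4060 0.1970]
Step 3: x=[4.1726 10.6494 16.8780 21.0585] v=[0.8426 -1.2287 -0.6137 0.2880]
Step 4: x=[4.2799 10.5241 16.7962 21.0955] v=[1.0730 -1.2535 -0.8185 0.3700]

Answer: 4.2799 10.5241 16.7962 21.0955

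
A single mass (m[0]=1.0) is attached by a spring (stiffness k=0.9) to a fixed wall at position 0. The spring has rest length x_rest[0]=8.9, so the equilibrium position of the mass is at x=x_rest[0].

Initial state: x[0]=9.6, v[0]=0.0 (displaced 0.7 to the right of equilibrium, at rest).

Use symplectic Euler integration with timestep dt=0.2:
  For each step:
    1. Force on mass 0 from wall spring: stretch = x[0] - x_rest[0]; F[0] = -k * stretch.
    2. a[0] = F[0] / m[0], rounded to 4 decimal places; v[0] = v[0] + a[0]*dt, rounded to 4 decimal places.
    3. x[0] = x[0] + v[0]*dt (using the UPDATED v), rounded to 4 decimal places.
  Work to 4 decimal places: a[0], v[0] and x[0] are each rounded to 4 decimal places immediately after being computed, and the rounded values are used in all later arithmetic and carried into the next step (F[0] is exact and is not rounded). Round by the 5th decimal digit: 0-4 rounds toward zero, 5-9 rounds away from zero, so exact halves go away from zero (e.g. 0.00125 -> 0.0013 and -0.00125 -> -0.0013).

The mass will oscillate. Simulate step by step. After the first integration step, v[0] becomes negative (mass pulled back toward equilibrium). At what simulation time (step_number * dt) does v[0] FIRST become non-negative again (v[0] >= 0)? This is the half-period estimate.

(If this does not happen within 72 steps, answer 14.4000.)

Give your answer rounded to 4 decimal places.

Step 0: x=[9.6000] v=[0.0000]
Step 1: x=[9.5748] v=[-0.1260]
Step 2: x=[9.5253] v=[-0.2475]
Step 3: x=[9.4533] v=[-0.3601]
Step 4: x=[9.3614] v=[-0.4597]
Step 5: x=[9.2528] v=[-0.5428]
Step 6: x=[9.1315] v=[-0.6063]
Step 7: x=[9.0019] v=[-0.6480]
Step 8: x=[8.8686] v=[-0.6663]
Step 9: x=[8.7365] v=[-0.6606]
Step 10: x=[8.6103] v=[-0.6312]
Step 11: x=[8.4945] v=[-0.5791]
Step 12: x=[8.3933] v=[-0.5061]
Step 13: x=[8.3103] v=[-0.4149]
Step 14: x=[8.2485] v=[-0.3088]
Step 15: x=[8.2102] v=[-0.1915]
Step 16: x=[8.1967] v=[-0.0673]
Step 17: x=[8.2086] v=[0.0593]
First v>=0 after going negative at step 17, time=3.4000

Answer: 3.4000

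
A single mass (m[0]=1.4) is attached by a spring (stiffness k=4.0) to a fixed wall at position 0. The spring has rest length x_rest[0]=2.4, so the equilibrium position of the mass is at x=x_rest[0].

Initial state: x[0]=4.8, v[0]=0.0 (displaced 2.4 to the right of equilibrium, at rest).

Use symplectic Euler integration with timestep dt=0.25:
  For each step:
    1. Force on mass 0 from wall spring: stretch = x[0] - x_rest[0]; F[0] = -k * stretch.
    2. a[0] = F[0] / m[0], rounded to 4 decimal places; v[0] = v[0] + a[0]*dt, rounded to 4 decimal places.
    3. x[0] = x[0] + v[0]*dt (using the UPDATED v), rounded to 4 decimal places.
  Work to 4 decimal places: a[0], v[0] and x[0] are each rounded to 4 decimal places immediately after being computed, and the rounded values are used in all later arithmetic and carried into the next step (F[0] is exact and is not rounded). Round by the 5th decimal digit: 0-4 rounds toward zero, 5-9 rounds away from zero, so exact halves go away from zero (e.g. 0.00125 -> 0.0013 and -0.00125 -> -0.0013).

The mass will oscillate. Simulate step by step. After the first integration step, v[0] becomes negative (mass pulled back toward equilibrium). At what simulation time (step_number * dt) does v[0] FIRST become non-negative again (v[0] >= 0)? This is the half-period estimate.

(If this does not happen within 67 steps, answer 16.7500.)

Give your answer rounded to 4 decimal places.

Answer: 2.0000

Derivation:
Step 0: x=[4.8000] v=[0.0000]
Step 1: x=[4.3714] v=[-1.7143]
Step 2: x=[3.5908] v=[-3.1225]
Step 3: x=[2.5975] v=[-3.9731]
Step 4: x=[1.5690] v=[-4.1142]
Step 5: x=[0.6889] v=[-3.5206]
Step 6: x=[0.1143] v=[-2.2984]
Step 7: x=[-0.0522] v=[-0.6658]
Step 8: x=[0.2193] v=[1.0858]
First v>=0 after going negative at step 8, time=2.0000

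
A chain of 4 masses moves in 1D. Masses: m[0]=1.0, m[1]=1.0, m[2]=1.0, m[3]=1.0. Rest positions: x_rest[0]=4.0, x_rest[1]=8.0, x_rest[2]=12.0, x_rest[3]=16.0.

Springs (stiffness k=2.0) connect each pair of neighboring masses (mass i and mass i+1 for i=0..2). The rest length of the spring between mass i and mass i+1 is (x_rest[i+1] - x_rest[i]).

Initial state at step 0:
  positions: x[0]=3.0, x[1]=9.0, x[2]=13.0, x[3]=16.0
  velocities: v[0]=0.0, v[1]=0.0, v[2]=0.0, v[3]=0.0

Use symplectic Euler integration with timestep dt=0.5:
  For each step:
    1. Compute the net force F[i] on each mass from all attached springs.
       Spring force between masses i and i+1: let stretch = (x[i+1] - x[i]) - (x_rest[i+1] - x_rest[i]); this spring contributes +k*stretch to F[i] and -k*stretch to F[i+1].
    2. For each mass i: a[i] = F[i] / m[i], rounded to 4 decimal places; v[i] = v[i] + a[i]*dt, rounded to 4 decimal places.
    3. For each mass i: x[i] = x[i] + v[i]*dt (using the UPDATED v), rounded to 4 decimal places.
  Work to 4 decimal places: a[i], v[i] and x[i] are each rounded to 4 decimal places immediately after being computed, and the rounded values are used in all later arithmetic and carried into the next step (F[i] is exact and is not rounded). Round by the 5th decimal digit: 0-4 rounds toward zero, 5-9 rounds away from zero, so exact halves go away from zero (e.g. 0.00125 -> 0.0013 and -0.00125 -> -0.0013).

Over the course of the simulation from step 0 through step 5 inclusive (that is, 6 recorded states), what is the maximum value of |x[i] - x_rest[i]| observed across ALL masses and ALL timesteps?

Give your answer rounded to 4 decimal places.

Step 0: x=[3.0000 9.0000 13.0000 16.0000] v=[0.0000 0.0000 0.0000 0.0000]
Step 1: x=[4.0000 8.0000 12.5000 16.5000] v=[2.0000 -2.0000 -1.0000 1.0000]
Step 2: x=[5.0000 7.2500 11.7500 17.0000] v=[2.0000 -1.5000 -1.5000 1.0000]
Step 3: x=[5.1250 7.6250 11.3750 16.8750] v=[0.2500 0.7500 -0.7500 -0.2500]
Step 4: x=[4.5000 8.6250 11.8750 16.0000] v=[-1.2500 2.0000 1.0000 -1.7500]
Step 5: x=[3.9375 9.1875 12.8125 15.0625] v=[-1.1250 1.1250 1.8750 -1.8750]
Max displacement = 1.1875

Answer: 1.1875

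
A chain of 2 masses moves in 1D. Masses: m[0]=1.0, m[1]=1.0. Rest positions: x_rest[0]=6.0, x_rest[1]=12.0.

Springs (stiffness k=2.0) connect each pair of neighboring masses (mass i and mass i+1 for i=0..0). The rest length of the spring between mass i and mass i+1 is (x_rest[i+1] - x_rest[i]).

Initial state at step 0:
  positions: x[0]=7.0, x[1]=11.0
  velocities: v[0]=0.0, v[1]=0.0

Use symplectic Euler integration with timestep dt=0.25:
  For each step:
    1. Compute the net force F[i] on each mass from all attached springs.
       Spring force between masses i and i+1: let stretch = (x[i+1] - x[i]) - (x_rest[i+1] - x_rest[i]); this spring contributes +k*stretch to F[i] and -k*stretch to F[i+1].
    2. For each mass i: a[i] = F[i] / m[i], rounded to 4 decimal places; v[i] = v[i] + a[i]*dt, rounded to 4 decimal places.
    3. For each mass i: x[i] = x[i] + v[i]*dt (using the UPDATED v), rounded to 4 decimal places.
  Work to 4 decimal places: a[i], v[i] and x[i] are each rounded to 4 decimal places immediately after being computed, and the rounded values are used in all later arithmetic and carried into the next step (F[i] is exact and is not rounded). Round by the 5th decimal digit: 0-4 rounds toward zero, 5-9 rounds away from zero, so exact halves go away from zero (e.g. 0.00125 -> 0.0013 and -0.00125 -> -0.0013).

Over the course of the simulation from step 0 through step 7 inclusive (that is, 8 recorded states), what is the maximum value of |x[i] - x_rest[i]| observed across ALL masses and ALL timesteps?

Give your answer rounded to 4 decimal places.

Step 0: x=[7.0000 11.0000] v=[0.0000 0.0000]
Step 1: x=[6.7500 11.2500] v=[-1.0000 1.0000]
Step 2: x=[6.3125 11.6875] v=[-1.7500 1.7500]
Step 3: x=[5.7969 12.2031] v=[-2.0625 2.0625]
Step 4: x=[5.3321 12.6680] v=[-1.8594 1.8594]
Step 5: x=[5.0342 12.9659] v=[-1.1915 1.1915]
Step 6: x=[4.9778 13.0223] v=[-0.2257 0.2257]
Step 7: x=[5.1770 12.8232] v=[0.7966 -0.7966]
Max displacement = 1.0223

Answer: 1.0223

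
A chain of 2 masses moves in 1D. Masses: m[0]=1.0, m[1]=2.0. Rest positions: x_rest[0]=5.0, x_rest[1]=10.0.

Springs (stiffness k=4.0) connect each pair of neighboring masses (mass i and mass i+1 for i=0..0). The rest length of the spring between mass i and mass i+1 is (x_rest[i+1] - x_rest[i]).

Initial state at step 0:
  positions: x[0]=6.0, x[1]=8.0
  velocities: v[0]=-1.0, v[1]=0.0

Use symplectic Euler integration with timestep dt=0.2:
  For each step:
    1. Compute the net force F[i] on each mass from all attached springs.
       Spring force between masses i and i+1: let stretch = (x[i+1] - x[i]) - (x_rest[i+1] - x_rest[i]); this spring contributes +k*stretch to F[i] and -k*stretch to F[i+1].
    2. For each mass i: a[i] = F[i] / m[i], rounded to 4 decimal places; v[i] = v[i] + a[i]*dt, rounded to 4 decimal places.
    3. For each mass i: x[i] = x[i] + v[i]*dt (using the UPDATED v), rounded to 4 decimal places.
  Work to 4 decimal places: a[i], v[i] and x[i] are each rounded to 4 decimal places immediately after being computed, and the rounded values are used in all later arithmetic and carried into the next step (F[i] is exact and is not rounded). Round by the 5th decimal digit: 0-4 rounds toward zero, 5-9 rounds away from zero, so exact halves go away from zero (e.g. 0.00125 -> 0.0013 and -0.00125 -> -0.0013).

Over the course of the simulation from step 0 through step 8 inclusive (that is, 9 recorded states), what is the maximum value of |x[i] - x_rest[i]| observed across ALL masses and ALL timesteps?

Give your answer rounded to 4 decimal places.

Step 0: x=[6.0000 8.0000] v=[-1.0000 0.0000]
Step 1: x=[5.3200 8.2400] v=[-3.4000 1.2000]
Step 2: x=[4.3072 8.6464] v=[-5.0640 2.0320]
Step 3: x=[3.1887 9.1057] v=[-5.5926 2.2963]
Step 4: x=[2.2169 9.4916] v=[-4.8590 1.9295]
Step 5: x=[1.6091 9.6955] v=[-3.0392 1.0196]
Step 6: x=[1.4951 9.6525] v=[-0.5701 -0.2150]
Step 7: x=[1.8863 9.3569] v=[1.9558 -1.4780]
Step 8: x=[2.6728 8.8637] v=[3.9323 -2.4662]
Max displacement = 3.5049

Answer: 3.5049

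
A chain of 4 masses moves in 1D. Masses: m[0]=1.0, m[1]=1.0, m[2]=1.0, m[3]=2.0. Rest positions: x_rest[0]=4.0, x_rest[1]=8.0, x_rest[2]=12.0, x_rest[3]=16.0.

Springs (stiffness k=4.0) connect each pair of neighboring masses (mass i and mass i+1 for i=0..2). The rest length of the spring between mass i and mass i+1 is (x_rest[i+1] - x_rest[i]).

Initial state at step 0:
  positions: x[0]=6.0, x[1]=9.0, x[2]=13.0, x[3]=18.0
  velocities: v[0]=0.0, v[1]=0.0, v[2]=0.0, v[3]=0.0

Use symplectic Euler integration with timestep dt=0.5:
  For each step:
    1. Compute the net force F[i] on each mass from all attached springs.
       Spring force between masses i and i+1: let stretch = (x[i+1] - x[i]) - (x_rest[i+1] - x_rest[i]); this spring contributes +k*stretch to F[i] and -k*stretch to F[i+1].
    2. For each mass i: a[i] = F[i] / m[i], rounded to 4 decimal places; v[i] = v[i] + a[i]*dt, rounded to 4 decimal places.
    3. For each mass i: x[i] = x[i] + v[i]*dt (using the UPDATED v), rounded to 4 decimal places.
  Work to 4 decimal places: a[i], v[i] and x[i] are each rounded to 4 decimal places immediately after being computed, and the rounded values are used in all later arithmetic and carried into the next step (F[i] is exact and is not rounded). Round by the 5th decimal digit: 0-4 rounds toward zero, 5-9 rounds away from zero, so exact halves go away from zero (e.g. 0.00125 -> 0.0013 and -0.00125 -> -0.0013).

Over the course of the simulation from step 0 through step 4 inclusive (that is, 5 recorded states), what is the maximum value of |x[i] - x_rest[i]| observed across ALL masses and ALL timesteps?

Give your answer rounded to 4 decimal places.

Step 0: x=[6.0000 9.0000 13.0000 18.0000] v=[0.0000 0.0000 0.0000 0.0000]
Step 1: x=[5.0000 10.0000 14.0000 17.5000] v=[-2.0000 2.0000 2.0000 -1.0000]
Step 2: x=[5.0000 10.0000 14.5000 17.2500] v=[0.0000 0.0000 1.0000 -0.5000]
Step 3: x=[6.0000 9.5000 13.2500 17.6250] v=[2.0000 -1.0000 -2.5000 0.7500]
Step 4: x=[6.5000 9.2500 12.6250 17.8125] v=[1.0000 -0.5000 -1.2500 0.3750]
Max displacement = 2.5000

Answer: 2.5000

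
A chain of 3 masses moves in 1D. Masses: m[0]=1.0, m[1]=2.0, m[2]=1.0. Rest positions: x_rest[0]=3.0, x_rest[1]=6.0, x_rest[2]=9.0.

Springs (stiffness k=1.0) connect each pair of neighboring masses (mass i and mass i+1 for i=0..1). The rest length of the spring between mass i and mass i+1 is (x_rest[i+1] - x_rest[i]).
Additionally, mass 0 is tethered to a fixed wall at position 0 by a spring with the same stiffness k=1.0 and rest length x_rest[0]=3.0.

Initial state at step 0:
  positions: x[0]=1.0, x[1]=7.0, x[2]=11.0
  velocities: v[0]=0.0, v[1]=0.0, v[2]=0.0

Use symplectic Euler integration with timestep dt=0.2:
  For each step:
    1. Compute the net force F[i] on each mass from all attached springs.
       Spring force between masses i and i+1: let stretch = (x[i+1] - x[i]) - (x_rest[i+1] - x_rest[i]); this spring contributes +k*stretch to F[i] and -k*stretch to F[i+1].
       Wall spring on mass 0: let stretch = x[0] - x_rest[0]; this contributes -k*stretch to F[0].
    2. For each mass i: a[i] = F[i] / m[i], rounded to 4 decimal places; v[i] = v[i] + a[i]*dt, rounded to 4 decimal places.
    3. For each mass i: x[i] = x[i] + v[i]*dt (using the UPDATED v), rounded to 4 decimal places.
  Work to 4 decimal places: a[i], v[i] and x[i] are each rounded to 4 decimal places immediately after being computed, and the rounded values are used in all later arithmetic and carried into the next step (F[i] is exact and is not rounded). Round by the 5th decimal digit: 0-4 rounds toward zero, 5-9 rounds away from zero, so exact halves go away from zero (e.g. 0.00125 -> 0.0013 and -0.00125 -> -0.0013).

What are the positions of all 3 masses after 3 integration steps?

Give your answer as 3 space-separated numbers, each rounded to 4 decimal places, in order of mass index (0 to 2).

Step 0: x=[1.0000 7.0000 11.0000] v=[0.0000 0.0000 0.0000]
Step 1: x=[1.2000 6.9600 10.9600] v=[1.0000 -0.2000 -0.2000]
Step 2: x=[1.5824 6.8848 10.8800] v=[1.9120 -0.3760 -0.4000]
Step 3: x=[2.1136 6.7835 10.7602] v=[2.6560 -0.5067 -0.5990]

Answer: 2.1136 6.7835 10.7602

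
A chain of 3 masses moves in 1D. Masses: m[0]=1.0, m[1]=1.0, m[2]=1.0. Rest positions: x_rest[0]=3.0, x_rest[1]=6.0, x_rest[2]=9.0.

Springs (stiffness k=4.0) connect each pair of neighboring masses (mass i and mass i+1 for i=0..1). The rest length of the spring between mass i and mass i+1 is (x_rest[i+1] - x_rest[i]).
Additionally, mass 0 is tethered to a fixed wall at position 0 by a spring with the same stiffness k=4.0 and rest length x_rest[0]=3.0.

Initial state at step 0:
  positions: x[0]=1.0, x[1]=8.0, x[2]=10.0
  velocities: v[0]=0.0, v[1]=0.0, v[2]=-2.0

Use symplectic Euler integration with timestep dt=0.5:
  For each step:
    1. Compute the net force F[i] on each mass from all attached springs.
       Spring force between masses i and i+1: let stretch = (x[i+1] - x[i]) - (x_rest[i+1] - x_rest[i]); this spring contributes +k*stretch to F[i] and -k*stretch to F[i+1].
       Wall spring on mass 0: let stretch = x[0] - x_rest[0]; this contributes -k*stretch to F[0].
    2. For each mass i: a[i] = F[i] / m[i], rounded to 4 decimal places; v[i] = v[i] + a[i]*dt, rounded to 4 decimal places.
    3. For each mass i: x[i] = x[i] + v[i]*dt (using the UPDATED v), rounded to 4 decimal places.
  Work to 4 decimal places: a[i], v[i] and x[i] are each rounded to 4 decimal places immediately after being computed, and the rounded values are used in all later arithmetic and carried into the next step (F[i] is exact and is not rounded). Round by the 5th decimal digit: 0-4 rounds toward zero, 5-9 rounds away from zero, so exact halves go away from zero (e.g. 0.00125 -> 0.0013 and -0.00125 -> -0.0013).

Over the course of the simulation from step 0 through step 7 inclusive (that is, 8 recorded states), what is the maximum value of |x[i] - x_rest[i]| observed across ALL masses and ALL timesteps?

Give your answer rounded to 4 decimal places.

Step 0: x=[1.0000 8.0000 10.0000] v=[0.0000 0.0000 -2.0000]
Step 1: x=[7.0000 3.0000 10.0000] v=[12.0000 -10.0000 0.0000]
Step 2: x=[2.0000 9.0000 6.0000] v=[-10.0000 12.0000 -8.0000]
Step 3: x=[2.0000 5.0000 8.0000] v=[0.0000 -8.0000 4.0000]
Step 4: x=[3.0000 1.0000 10.0000] v=[2.0000 -8.0000 4.0000]
Step 5: x=[-1.0000 8.0000 6.0000] v=[-8.0000 14.0000 -8.0000]
Step 6: x=[5.0000 4.0000 7.0000] v=[12.0000 -8.0000 2.0000]
Step 7: x=[5.0000 4.0000 8.0000] v=[0.0000 0.0000 2.0000]
Max displacement = 5.0000

Answer: 5.0000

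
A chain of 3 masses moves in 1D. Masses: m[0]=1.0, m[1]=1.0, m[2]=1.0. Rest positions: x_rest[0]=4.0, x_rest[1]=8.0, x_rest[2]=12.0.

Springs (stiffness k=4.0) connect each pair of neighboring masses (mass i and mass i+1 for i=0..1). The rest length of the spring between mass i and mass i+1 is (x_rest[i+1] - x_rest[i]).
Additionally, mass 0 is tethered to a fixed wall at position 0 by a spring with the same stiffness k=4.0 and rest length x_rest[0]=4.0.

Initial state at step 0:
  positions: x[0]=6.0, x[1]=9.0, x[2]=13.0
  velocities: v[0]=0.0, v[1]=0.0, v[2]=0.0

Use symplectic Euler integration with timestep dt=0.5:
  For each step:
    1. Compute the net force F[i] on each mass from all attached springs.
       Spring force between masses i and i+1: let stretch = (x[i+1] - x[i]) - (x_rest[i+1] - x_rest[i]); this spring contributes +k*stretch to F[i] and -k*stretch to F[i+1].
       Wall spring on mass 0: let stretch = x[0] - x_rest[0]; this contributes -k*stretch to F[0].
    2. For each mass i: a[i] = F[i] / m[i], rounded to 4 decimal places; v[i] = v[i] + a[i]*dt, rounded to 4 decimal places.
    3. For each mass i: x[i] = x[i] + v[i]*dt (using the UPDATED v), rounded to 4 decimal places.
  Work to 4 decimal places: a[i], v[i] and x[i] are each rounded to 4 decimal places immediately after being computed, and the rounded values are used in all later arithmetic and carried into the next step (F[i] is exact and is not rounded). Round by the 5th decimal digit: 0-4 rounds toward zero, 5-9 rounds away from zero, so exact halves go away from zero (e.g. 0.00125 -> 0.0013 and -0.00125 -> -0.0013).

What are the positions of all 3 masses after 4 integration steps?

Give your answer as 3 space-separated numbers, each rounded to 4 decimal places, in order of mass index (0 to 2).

Answer: 4.0000 9.0000 10.0000

Derivation:
Step 0: x=[6.0000 9.0000 13.0000] v=[0.0000 0.0000 0.0000]
Step 1: x=[3.0000 10.0000 13.0000] v=[-6.0000 2.0000 0.0000]
Step 2: x=[4.0000 7.0000 14.0000] v=[2.0000 -6.0000 2.0000]
Step 3: x=[4.0000 8.0000 12.0000] v=[0.0000 2.0000 -4.0000]
Step 4: x=[4.0000 9.0000 10.0000] v=[0.0000 2.0000 -4.0000]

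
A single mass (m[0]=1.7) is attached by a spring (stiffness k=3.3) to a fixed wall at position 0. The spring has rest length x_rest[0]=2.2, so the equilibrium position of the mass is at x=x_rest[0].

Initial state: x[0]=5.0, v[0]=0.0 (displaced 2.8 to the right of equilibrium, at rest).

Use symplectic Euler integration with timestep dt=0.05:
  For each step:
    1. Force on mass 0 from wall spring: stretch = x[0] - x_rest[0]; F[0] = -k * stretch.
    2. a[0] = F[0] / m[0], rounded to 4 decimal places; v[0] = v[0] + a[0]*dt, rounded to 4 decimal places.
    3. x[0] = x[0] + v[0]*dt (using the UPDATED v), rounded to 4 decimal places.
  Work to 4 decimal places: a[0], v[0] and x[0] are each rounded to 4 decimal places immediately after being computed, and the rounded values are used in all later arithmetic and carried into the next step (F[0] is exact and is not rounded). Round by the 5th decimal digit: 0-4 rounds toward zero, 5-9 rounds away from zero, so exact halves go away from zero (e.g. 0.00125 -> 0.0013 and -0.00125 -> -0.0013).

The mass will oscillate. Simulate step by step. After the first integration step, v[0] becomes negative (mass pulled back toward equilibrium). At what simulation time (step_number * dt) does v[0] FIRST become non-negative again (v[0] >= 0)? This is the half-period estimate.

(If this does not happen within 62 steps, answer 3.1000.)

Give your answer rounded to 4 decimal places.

Answer: 2.3000

Derivation:
Step 0: x=[5.0000] v=[0.0000]
Step 1: x=[4.9864] v=[-0.2718]
Step 2: x=[4.9593] v=[-0.5422]
Step 3: x=[4.9188] v=[-0.8100]
Step 4: x=[4.8651] v=[-1.0739]
Step 5: x=[4.7985] v=[-1.3326]
Step 6: x=[4.7193] v=[-1.5848]
Step 7: x=[4.6278] v=[-1.8293]
Step 8: x=[4.5246] v=[-2.0649]
Step 9: x=[4.4101] v=[-2.2905]
Step 10: x=[4.2849] v=[-2.5050]
Step 11: x=[4.1495] v=[-2.7074]
Step 12: x=[4.0047] v=[-2.8966]
Step 13: x=[3.8511] v=[-3.0718]
Step 14: x=[3.6895] v=[-3.2321]
Step 15: x=[3.5207] v=[-3.3767]
Step 16: x=[3.3455] v=[-3.5049]
Step 17: x=[3.1647] v=[-3.6161]
Step 18: x=[2.9792] v=[-3.7097]
Step 19: x=[2.7899] v=[-3.7853]
Step 20: x=[2.5978] v=[-3.8426]
Step 21: x=[2.4037] v=[-3.8812]
Step 22: x=[2.2087] v=[-3.9010]
Step 23: x=[2.0136] v=[-3.9018]
Step 24: x=[1.8194] v=[-3.8837]
Step 25: x=[1.6271] v=[-3.8468]
Step 26: x=[1.4375] v=[-3.7912]
Step 27: x=[1.2516] v=[-3.7172]
Step 28: x=[1.0703] v=[-3.6252]
Step 29: x=[0.8945] v=[-3.5156]
Step 30: x=[0.7251] v=[-3.3889]
Step 31: x=[0.5628] v=[-3.2458]
Step 32: x=[0.4085] v=[-3.0869]
Step 33: x=[0.2629] v=[-2.9130]
Step 34: x=[0.1267] v=[-2.7250]
Step 35: x=[0.0005] v=[-2.5238]
Step 36: x=[-0.1150] v=[-2.3103]
Step 37: x=[-0.2193] v=[-2.0856]
Step 38: x=[-0.3118] v=[-1.8508]
Step 39: x=[-0.3922] v=[-1.6070]
Step 40: x=[-0.4600] v=[-1.3554]
Step 41: x=[-0.5149] v=[-1.0972]
Step 42: x=[-0.5566] v=[-0.8337]
Step 43: x=[-0.5849] v=[-0.5662]
Step 44: x=[-0.5997] v=[-0.2959]
Step 45: x=[-0.6009] v=[-0.0242]
Step 46: x=[-0.5885] v=[0.2477]
First v>=0 after going negative at step 46, time=2.3000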